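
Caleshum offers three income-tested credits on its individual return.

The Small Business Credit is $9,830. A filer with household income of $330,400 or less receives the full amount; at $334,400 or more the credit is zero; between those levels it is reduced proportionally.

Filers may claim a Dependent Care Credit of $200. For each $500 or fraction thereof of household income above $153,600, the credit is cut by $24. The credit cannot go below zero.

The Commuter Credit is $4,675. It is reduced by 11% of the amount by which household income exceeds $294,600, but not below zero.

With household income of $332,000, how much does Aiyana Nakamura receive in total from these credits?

Small Business Credit: $332,000 is $1,600 into a $4,000 phase-out range, leaving 2,400/4,000 of the credit: $9,830 × 2,400/4,000 = $5,898.
Dependent Care Credit: income exceeds $153,600 by $178,400 → 357 increments × $24 = $8,568 ≥ base, so the credit is $0.
Commuter Credit: 11% of the $37,400 excess over $294,600 is $4,114; credit = $4,675 − $4,114 = $561.
Total: $5,898 + $0 + $561 = $6,459.

$6,459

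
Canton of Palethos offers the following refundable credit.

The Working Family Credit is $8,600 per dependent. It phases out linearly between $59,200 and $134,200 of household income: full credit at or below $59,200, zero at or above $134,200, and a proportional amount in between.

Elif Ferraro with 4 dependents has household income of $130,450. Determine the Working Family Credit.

Working Family Credit: base = 4 × $8,600 = $34,400. $130,450 is $71,250 into a $75,000 phase-out range, leaving 3,750/75,000 of the credit: $34,400 × 3,750/75,000 = $1,720.

$1,720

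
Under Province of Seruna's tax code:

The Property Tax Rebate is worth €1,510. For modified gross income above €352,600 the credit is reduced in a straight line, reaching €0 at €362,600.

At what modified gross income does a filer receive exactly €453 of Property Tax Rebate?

€359,600

€453 is 453/1,510 of the full €1,510, so 1,057/1,510 of the €10,000 range has been used: income = €352,600 + €10,000 × 1,057/1,510 = €359,600.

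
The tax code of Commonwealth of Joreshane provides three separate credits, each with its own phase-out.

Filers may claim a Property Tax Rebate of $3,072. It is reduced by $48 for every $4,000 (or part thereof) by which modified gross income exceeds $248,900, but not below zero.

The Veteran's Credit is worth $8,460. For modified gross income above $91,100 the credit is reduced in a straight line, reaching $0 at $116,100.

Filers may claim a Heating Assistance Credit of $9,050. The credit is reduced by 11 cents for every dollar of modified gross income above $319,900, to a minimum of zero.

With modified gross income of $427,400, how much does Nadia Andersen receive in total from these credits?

$912

Property Tax Rebate: income exceeds $248,900 by $178,500, which is 45 full-or-partial $4,000 increments; reduction = 45 × $48 = $2,160, leaving $912.
Veteran's Credit: $427,400 is at or above $116,100, so the credit is $0.
Heating Assistance Credit: 11% of the $107,500 excess over $319,900 is $11,825 ≥ base, so the credit is $0.
Total: $912 + $0 + $0 = $912.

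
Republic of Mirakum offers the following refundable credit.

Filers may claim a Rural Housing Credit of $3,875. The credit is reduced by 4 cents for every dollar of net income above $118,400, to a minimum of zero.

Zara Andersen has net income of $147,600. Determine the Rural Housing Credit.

$2,707

Rural Housing Credit: 4% of the $29,200 excess over $118,400 is $1,168; credit = $3,875 − $1,168 = $2,707.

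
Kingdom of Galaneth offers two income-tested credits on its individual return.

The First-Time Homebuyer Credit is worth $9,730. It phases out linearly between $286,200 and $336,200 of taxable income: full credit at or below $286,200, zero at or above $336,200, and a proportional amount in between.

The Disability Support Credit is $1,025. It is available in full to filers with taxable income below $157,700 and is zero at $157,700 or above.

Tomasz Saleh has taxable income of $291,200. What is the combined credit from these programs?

First-Time Homebuyer Credit: $291,200 is $5,000 into a $50,000 phase-out range, leaving 45,000/50,000 of the credit: $9,730 × 45,000/50,000 = $8,757.
Disability Support Credit: $291,200 meets or exceeds the $157,700 cutoff, so the credit is $0.
Total: $8,757 + $0 = $8,757.

$8,757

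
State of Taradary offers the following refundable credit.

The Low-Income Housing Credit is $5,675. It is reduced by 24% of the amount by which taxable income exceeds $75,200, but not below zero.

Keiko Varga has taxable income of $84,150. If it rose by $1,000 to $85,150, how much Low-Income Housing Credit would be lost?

At $84,150 — 24% of the $8,950 excess over $75,200 is $2,148; credit = $5,675 − $2,148 = $3,527.
At $85,150 — 24% of the $9,950 excess over $75,200 is $2,388; credit = $5,675 − $2,388 = $3,287.
Lost: $3,527 − $3,287 = $240.

$240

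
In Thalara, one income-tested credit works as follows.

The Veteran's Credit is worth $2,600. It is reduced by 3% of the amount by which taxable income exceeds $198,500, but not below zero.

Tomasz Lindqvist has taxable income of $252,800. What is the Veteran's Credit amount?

Veteran's Credit: 3% of the $54,300 excess over $198,500 is $1,629; credit = $2,600 − $1,629 = $971.

$971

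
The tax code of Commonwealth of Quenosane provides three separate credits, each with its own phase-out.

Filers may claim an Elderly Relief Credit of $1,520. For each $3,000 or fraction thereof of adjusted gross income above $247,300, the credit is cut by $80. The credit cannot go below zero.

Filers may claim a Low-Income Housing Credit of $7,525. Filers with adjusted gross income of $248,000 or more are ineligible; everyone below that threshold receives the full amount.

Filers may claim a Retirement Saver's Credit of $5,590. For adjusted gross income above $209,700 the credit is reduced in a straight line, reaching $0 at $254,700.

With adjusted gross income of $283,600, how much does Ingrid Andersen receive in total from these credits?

Elderly Relief Credit: income exceeds $247,300 by $36,300, which is 13 full-or-partial $3,000 increments; reduction = 13 × $80 = $1,040, leaving $480.
Low-Income Housing Credit: $283,600 meets or exceeds the $248,000 cutoff, so the credit is $0.
Retirement Saver's Credit: $283,600 is at or above $254,700, so the credit is $0.
Total: $480 + $0 + $0 = $480.

$480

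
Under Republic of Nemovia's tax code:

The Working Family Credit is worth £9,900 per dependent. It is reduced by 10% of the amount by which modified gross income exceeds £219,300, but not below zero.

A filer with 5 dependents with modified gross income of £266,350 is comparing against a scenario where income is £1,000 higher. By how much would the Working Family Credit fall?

At £266,350 — base = 5 × £9,900 = £49,500. 10% of the £47,050 excess over £219,300 is £4,705; credit = £49,500 − £4,705 = £44,795.
At £267,350 — base = 5 × £9,900 = £49,500. 10% of the £48,050 excess over £219,300 is £4,805; credit = £49,500 − £4,805 = £44,695.
Lost: £44,795 − £44,695 = £100.

£100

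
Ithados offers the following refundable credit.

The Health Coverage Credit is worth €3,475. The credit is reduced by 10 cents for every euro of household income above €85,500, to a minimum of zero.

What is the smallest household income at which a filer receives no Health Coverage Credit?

€120,250

The credit falls by 10% of each euro above €85,500, so it reaches zero when the excess is €3,475 / 10% = €34,750: income = €85,500 + €34,750 = €120,250.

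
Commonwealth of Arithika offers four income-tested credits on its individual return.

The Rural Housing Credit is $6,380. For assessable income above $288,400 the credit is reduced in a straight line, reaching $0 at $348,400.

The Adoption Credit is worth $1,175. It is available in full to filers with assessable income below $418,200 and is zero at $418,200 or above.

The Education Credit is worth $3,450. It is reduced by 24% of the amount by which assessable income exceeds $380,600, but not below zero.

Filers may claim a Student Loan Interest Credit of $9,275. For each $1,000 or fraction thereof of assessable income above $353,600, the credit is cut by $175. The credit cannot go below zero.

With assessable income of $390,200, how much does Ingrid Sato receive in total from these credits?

Rural Housing Credit: $390,200 is at or above $348,400, so the credit is $0.
Adoption Credit: $390,200 is below the $418,200 cutoff, so the full $1,175 applies.
Education Credit: 24% of the $9,600 excess over $380,600 is $2,304; credit = $3,450 − $2,304 = $1,146.
Student Loan Interest Credit: income exceeds $353,600 by $36,600, which is 37 full-or-partial $1,000 increments; reduction = 37 × $175 = $6,475, leaving $2,800.
Total: $0 + $1,175 + $1,146 + $2,800 = $5,121.

$5,121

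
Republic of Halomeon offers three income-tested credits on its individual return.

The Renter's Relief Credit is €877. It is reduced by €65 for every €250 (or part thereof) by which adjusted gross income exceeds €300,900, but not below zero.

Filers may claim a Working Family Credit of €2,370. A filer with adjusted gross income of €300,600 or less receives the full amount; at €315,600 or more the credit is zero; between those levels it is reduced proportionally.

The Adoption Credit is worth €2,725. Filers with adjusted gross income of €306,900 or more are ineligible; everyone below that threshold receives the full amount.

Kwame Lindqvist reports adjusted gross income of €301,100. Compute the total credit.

Renter's Relief Credit: income exceeds €300,900 by €200, which is 1 full-or-partial €250 increment; reduction = 1 × €65 = €65, leaving €812.
Working Family Credit: €301,100 is €500 into a €15,000 phase-out range, leaving 14,500/15,000 of the credit: €2,370 × 14,500/15,000 = €2,291.
Adoption Credit: €301,100 is below the €306,900 cutoff, so the full €2,725 applies.
Total: €812 + €2,291 + €2,725 = €5,828.

€5,828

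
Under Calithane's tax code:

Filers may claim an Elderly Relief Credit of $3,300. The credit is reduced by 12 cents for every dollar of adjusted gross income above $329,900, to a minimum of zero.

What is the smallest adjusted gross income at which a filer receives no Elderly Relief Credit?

$357,400

The credit falls by 12% of each dollar above $329,900, so it reaches zero when the excess is $3,300 / 12% = $27,500: income = $329,900 + $27,500 = $357,400.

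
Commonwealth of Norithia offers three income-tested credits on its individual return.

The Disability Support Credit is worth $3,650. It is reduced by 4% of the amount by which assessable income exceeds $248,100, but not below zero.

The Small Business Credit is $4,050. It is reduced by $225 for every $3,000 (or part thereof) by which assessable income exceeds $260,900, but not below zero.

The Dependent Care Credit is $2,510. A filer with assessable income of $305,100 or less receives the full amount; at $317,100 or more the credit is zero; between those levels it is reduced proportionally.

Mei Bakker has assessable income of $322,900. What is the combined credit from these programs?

$658

Disability Support Credit: 4% of the $74,800 excess over $248,100 is $2,992; credit = $3,650 − $2,992 = $658.
Small Business Credit: income exceeds $260,900 by $62,000 → 21 increments × $225 = $4,725 ≥ base, so the credit is $0.
Dependent Care Credit: $322,900 is at or above $317,100, so the credit is $0.
Total: $658 + $0 + $0 = $658.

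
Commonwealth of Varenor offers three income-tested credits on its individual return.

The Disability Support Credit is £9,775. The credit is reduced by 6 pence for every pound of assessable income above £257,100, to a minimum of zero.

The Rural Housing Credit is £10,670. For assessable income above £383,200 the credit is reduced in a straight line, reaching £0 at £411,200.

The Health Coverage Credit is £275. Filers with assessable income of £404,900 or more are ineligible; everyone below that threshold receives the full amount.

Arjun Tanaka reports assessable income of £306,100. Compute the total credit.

Disability Support Credit: 6% of the £49,000 excess over £257,100 is £2,940; credit = £9,775 − £2,940 = £6,835.
Rural Housing Credit: £306,100 is at or below the £383,200 threshold, so the full £10,670 applies.
Health Coverage Credit: £306,100 is below the £404,900 cutoff, so the full £275 applies.
Total: £6,835 + £10,670 + £275 = £17,780.

£17,780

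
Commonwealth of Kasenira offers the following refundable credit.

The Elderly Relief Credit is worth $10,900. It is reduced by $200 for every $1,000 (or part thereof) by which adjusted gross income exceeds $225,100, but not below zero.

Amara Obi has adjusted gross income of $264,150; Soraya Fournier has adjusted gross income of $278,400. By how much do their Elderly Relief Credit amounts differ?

$2,800

Amara ($264,150): Elderly Relief Credit: income exceeds $225,100 by $39,050, which is 40 full-or-partial $1,000 increments; reduction = 40 × $200 = $8,000, leaving $2,900.
Soraya ($278,400): Elderly Relief Credit: income exceeds $225,100 by $53,300, which is 54 full-or-partial $1,000 increments; reduction = 54 × $200 = $10,800, leaving $100.
Difference: |$2,900 − $100| = $2,800.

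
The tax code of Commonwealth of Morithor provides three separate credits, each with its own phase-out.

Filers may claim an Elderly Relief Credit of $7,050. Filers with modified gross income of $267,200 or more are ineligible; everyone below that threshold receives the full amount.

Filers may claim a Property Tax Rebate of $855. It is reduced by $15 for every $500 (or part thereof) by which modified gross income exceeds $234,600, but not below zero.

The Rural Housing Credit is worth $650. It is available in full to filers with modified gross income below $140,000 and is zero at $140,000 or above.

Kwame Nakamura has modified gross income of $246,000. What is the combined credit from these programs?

Elderly Relief Credit: $246,000 is below the $267,200 cutoff, so the full $7,050 applies.
Property Tax Rebate: income exceeds $234,600 by $11,400, which is 23 full-or-partial $500 increments; reduction = 23 × $15 = $345, leaving $510.
Rural Housing Credit: $246,000 meets or exceeds the $140,000 cutoff, so the credit is $0.
Total: $7,050 + $510 + $0 = $7,560.

$7,560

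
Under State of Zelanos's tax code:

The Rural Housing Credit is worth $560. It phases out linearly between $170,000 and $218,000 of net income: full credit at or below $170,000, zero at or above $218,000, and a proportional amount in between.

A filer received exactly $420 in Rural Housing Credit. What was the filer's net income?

$182,000

$420 is 420/560 of the full $560, so 140/560 of the $48,000 range has been used: income = $170,000 + $48,000 × 140/560 = $182,000.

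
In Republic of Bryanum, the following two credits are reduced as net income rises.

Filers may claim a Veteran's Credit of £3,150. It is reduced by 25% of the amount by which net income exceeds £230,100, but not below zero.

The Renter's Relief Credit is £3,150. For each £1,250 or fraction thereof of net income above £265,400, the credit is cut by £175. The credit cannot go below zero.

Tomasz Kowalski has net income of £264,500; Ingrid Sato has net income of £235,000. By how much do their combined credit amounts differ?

£1,925

Tomasz (£264,500): Veteran's Credit: 25% of the £34,400 excess over £230,100 is £8,600 ≥ base, so the credit is £0. Renter's Relief Credit: £264,500 is at or below the £265,400 threshold, so the full £3,150 applies. total £0 + £3,150 = £3,150
Ingrid (£235,000): Veteran's Credit: 25% of the £4,900 excess over £230,100 is £1,225; credit = £3,150 − £1,225 = £1,925. Renter's Relief Credit: £235,000 is at or below the £265,400 threshold, so the full £3,150 applies. total £1,925 + £3,150 = £5,075
Difference: |£3,150 − £5,075| = £1,925.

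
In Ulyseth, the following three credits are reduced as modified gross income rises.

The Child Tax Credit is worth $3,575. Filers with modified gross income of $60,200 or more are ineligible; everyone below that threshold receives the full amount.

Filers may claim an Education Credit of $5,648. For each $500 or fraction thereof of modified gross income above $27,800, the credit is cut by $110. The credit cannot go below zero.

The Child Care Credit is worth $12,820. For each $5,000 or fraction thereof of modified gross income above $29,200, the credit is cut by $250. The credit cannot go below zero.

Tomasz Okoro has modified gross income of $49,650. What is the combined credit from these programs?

Child Tax Credit: $49,650 is below the $60,200 cutoff, so the full $3,575 applies.
Education Credit: income exceeds $27,800 by $21,850, which is 44 full-or-partial $500 increments; reduction = 44 × $110 = $4,840, leaving $808.
Child Care Credit: income exceeds $29,200 by $20,450, which is 5 full-or-partial $5,000 increments; reduction = 5 × $250 = $1,250, leaving $11,570.
Total: $3,575 + $808 + $11,570 = $15,953.

$15,953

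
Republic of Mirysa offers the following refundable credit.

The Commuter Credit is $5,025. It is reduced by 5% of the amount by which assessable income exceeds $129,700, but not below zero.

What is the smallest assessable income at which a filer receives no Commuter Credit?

The credit falls by 5% of each dollar above $129,700, so it reaches zero when the excess is $5,025 / 5% = $100,500: income = $129,700 + $100,500 = $230,200.

$230,200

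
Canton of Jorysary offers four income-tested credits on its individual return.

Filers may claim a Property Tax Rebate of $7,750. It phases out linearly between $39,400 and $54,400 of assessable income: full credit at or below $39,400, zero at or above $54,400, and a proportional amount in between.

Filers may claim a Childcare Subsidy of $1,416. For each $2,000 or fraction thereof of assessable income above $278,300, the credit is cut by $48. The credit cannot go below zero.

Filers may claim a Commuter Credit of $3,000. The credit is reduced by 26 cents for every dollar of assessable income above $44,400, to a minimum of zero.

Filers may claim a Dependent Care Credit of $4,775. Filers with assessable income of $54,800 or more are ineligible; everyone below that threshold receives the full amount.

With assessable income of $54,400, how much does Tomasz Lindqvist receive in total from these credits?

$6,591

Property Tax Rebate: $54,400 is at or above $54,400, so the credit is $0.
Childcare Subsidy: $54,400 is at or below the $278,300 threshold, so the full $1,416 applies.
Commuter Credit: 26% of the $10,000 excess over $44,400 is $2,600; credit = $3,000 − $2,600 = $400.
Dependent Care Credit: $54,400 is below the $54,800 cutoff, so the full $4,775 applies.
Total: $0 + $1,416 + $400 + $4,775 = $6,591.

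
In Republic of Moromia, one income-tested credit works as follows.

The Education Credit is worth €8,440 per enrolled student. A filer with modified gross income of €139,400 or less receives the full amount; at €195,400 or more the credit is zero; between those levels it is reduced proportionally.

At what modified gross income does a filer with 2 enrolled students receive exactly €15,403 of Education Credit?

€144,300

Full credit = 2 × €8,440 = €16,880.
€15,403 is 15,403/16,880 of the full €16,880, so 1,477/16,880 of the €56,000 range has been used: income = €139,400 + €56,000 × 1,477/16,880 = €144,300.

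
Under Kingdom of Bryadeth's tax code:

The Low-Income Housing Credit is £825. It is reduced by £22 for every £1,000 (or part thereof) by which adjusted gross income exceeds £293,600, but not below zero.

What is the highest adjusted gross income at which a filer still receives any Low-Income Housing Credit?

£330,600

After 37 increments the reduction is 37 × £22 = £814, leaving £11; one more increment wipes it out. Increment 37 ends at excess 37 × £1,000 = £37,000, so the highest qualifying income is £293,600 + £37,000 = £330,600.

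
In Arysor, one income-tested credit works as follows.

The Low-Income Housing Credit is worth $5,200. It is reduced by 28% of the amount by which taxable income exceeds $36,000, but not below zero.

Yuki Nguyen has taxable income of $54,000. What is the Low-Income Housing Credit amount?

$160

Low-Income Housing Credit: 28% of the $18,000 excess over $36,000 is $5,040; credit = $5,200 − $5,040 = $160.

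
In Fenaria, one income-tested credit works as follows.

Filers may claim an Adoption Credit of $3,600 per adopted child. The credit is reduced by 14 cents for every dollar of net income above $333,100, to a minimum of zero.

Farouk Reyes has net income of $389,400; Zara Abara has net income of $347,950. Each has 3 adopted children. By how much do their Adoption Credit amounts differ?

$5,803

Farouk ($389,400): Adoption Credit: base = 3 × $3,600 = $10,800. 14% of the $56,300 excess over $333,100 is $7,882; credit = $10,800 − $7,882 = $2,918.
Zara ($347,950): Adoption Credit: base = 3 × $3,600 = $10,800. 14% of the $14,850 excess over $333,100 is $2,079; credit = $10,800 − $2,079 = $8,721.
Difference: |$2,918 − $8,721| = $5,803.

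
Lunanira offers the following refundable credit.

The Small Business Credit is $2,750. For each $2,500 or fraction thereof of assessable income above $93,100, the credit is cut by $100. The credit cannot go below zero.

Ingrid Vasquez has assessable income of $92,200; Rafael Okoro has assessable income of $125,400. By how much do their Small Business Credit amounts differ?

Ingrid ($92,200): Small Business Credit: $92,200 is at or below the $93,100 threshold, so the full $2,750 applies.
Rafael ($125,400): Small Business Credit: income exceeds $93,100 by $32,300, which is 13 full-or-partial $2,500 increments; reduction = 13 × $100 = $1,300, leaving $1,450.
Difference: |$2,750 − $1,450| = $1,300.

$1,300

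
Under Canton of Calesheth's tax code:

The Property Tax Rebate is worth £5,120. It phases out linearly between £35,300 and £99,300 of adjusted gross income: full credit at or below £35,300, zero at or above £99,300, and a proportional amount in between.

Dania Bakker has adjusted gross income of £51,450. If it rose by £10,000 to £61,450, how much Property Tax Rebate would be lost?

At £51,450 — £51,450 is £16,150 into a £64,000 phase-out range, leaving 47,850/64,000 of the credit: £5,120 × 47,850/64,000 = £3,828.
At £61,450 — £61,450 is £26,150 into a £64,000 phase-out range, leaving 37,850/64,000 of the credit: £5,120 × 37,850/64,000 = £3,028.
Lost: £3,828 − £3,028 = £800.

£800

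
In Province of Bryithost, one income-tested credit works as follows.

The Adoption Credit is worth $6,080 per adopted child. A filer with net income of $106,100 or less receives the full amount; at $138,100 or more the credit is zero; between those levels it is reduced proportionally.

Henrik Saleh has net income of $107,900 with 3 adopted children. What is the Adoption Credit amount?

$17,214

Adoption Credit: base = 3 × $6,080 = $18,240. $107,900 is $1,800 into a $32,000 phase-out range, leaving 30,200/32,000 of the credit: $18,240 × 30,200/32,000 = $17,214.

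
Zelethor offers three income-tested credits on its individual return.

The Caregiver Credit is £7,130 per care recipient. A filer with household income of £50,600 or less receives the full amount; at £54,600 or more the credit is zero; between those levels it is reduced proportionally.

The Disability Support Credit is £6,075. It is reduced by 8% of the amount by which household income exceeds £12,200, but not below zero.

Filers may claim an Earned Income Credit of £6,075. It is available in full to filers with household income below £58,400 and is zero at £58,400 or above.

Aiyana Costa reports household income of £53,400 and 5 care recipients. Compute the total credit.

Caregiver Credit: base = 5 × £7,130 = £35,650. £53,400 is £2,800 into a £4,000 phase-out range, leaving 1,200/4,000 of the credit: £35,650 × 1,200/4,000 = £10,695.
Disability Support Credit: 8% of the £41,200 excess over £12,200 is £3,296; credit = £6,075 − £3,296 = £2,779.
Earned Income Credit: £53,400 is below the £58,400 cutoff, so the full £6,075 applies.
Total: £10,695 + £2,779 + £6,075 = £19,549.

£19,549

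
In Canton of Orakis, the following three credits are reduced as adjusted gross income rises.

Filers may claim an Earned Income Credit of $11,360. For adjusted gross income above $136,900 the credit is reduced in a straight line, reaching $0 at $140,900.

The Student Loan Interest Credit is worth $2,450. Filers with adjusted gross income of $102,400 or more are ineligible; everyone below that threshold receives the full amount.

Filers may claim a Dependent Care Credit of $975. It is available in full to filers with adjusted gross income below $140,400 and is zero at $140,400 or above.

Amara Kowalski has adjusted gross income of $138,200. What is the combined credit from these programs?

Earned Income Credit: $138,200 is $1,300 into a $4,000 phase-out range, leaving 2,700/4,000 of the credit: $11,360 × 2,700/4,000 = $7,668.
Student Loan Interest Credit: $138,200 meets or exceeds the $102,400 cutoff, so the credit is $0.
Dependent Care Credit: $138,200 is below the $140,400 cutoff, so the full $975 applies.
Total: $7,668 + $0 + $975 = $8,643.

$8,643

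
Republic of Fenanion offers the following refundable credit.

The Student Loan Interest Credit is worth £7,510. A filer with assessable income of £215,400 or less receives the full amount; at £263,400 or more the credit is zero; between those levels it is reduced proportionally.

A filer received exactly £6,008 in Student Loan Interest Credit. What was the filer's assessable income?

£225,000

£6,008 is 6,008/7,510 of the full £7,510, so 1,502/7,510 of the £48,000 range has been used: income = £215,400 + £48,000 × 1,502/7,510 = £225,000.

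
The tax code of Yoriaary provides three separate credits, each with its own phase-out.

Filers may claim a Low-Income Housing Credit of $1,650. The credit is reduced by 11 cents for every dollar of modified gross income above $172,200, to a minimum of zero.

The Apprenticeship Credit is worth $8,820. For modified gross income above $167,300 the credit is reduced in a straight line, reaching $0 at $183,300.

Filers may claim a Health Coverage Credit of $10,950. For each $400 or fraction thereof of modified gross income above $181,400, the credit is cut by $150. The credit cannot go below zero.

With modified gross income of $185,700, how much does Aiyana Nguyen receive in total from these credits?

Low-Income Housing Credit: 11% of the $13,500 excess over $172,200 is $1,485; credit = $1,650 − $1,485 = $165.
Apprenticeship Credit: $185,700 is at or above $183,300, so the credit is $0.
Health Coverage Credit: income exceeds $181,400 by $4,300, which is 11 full-or-partial $400 increments; reduction = 11 × $150 = $1,650, leaving $9,300.
Total: $165 + $0 + $9,300 = $9,465.

$9,465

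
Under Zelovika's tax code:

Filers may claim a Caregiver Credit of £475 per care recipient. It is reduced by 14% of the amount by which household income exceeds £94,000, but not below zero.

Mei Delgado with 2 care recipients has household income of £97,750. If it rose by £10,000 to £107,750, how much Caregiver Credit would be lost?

£425

At £97,750 — base = 2 × £475 = £950. 14% of the £3,750 excess over £94,000 is £525; credit = £950 − £525 = £425.
At £107,750 — base = 2 × £475 = £950. 14% of the £13,750 excess over £94,000 is £1,925 ≥ base, so the credit is £0.
Lost: £425 − £0 = £425.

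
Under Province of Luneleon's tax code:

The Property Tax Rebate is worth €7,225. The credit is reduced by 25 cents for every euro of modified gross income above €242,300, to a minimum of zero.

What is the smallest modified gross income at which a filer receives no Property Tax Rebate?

€271,200

The credit falls by 25% of each euro above €242,300, so it reaches zero when the excess is €7,225 / 25% = €28,900: income = €242,300 + €28,900 = €271,200.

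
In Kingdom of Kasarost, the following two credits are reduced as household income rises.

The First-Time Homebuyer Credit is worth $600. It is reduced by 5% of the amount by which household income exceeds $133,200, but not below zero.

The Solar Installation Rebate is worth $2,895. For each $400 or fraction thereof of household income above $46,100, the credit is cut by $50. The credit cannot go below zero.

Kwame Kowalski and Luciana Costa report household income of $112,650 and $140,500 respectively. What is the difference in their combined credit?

Kwame ($112,650): First-Time Homebuyer Credit: $112,650 is at or below the $133,200 threshold, so the full $600 applies. Solar Installation Rebate: income exceeds $46,100 by $66,550 → 167 increments × $50 = $8,350 ≥ base, so the credit is $0. total $600 + $0 = $600
Luciana ($140,500): First-Time Homebuyer Credit: 5% of the $7,300 excess over $133,200 is $365; credit = $600 − $365 = $235. Solar Installation Rebate: income exceeds $46,100 by $94,400 → 236 increments × $50 = $11,800 ≥ base, so the credit is $0. total $235 + $0 = $235
Difference: |$600 − $235| = $365.

$365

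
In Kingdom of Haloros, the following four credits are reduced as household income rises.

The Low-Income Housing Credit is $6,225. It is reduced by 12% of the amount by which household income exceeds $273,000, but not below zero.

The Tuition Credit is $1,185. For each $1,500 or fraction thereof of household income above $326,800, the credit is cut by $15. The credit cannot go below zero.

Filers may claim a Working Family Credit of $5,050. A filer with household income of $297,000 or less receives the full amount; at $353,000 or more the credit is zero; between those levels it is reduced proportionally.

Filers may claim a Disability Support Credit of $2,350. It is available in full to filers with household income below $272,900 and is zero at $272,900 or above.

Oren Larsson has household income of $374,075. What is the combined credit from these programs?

Low-Income Housing Credit: 12% of the $101,075 excess over $273,000 is $12,129 ≥ base, so the credit is $0.
Tuition Credit: income exceeds $326,800 by $47,275, which is 32 full-or-partial $1,500 increments; reduction = 32 × $15 = $480, leaving $705.
Working Family Credit: $374,075 is at or above $353,000, so the credit is $0.
Disability Support Credit: $374,075 meets or exceeds the $272,900 cutoff, so the credit is $0.
Total: $0 + $705 + $0 + $0 = $705.

$705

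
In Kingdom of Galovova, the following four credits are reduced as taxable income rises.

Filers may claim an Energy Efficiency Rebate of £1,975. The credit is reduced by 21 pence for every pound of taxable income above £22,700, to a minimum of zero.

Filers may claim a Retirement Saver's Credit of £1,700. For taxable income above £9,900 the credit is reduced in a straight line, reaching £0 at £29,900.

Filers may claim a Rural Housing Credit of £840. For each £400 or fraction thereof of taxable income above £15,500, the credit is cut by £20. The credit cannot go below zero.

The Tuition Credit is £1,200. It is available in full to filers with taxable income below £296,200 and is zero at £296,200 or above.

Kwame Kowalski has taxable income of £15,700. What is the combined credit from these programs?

Energy Efficiency Rebate: £15,700 is at or below the £22,700 threshold, so the full £1,975 applies.
Retirement Saver's Credit: £15,700 is £5,800 into a £20,000 phase-out range, leaving 14,200/20,000 of the credit: £1,700 × 14,200/20,000 = £1,207.
Rural Housing Credit: income exceeds £15,500 by £200, which is 1 full-or-partial £400 increment; reduction = 1 × £20 = £20, leaving £820.
Tuition Credit: £15,700 is below the £296,200 cutoff, so the full £1,200 applies.
Total: £1,975 + £1,207 + £820 + £1,200 = £5,202.

£5,202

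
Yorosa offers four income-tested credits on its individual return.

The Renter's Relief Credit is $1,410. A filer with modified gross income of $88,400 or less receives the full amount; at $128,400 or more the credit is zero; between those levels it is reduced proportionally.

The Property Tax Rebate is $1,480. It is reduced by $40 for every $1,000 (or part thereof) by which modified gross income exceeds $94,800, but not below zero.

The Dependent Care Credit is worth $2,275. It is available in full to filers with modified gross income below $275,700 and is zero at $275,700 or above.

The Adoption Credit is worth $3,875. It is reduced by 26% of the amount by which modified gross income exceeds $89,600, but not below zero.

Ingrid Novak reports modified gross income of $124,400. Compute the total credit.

Renter's Relief Credit: $124,400 is $36,000 into a $40,000 phase-out range, leaving 4,000/40,000 of the credit: $1,410 × 4,000/40,000 = $141.
Property Tax Rebate: income exceeds $94,800 by $29,600, which is 30 full-or-partial $1,000 increments; reduction = 30 × $40 = $1,200, leaving $280.
Dependent Care Credit: $124,400 is below the $275,700 cutoff, so the full $2,275 applies.
Adoption Credit: 26% of the $34,800 excess over $89,600 is $9,048 ≥ base, so the credit is $0.
Total: $141 + $280 + $2,275 + $0 = $2,696.

$2,696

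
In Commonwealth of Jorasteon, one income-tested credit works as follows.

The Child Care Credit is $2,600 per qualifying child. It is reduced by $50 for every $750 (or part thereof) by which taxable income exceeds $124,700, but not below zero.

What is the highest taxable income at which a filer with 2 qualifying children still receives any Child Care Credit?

$201,950

Full credit = 2 × $2,600 = $5,200.
After 103 increments the reduction is 103 × $50 = $5,150, leaving $50; one more increment wipes it out. Increment 103 ends at excess 103 × $750 = $77,250, so the highest qualifying income is $124,700 + $77,250 = $201,950.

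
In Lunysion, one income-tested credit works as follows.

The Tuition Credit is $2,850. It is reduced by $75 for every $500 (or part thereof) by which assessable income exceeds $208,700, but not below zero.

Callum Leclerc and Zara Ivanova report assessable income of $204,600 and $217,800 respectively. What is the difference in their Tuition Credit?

$1,425

Callum ($204,600): Tuition Credit: $204,600 is at or below the $208,700 threshold, so the full $2,850 applies.
Zara ($217,800): Tuition Credit: income exceeds $208,700 by $9,100, which is 19 full-or-partial $500 increments; reduction = 19 × $75 = $1,425, leaving $1,425.
Difference: |$2,850 − $1,425| = $1,425.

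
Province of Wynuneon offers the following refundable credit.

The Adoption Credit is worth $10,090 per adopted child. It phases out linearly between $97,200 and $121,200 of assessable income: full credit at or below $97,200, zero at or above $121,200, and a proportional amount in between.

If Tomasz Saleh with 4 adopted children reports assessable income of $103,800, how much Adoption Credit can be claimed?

Adoption Credit: base = 4 × $10,090 = $40,360. $103,800 is $6,600 into a $24,000 phase-out range, leaving 17,400/24,000 of the credit: $40,360 × 17,400/24,000 = $29,261.

$29,261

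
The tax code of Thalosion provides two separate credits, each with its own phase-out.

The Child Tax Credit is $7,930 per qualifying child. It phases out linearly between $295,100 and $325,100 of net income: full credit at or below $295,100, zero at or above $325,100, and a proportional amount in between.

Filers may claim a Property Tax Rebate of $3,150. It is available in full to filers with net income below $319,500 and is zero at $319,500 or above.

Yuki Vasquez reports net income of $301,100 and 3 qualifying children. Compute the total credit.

$22,182

Child Tax Credit: base = 3 × $7,930 = $23,790. $301,100 is $6,000 into a $30,000 phase-out range, leaving 24,000/30,000 of the credit: $23,790 × 24,000/30,000 = $19,032.
Property Tax Rebate: $301,100 is below the $319,500 cutoff, so the full $3,150 applies.
Total: $19,032 + $3,150 = $22,182.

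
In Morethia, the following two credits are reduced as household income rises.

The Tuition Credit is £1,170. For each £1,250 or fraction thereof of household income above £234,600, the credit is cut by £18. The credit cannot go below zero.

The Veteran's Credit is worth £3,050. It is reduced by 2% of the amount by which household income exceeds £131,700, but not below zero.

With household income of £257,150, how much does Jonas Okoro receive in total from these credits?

£1,369

Tuition Credit: income exceeds £234,600 by £22,550, which is 19 full-or-partial £1,250 increments; reduction = 19 × £18 = £342, leaving £828.
Veteran's Credit: 2% of the £125,450 excess over £131,700 is £2,509; credit = £3,050 − £2,509 = £541.
Total: £828 + £541 = £1,369.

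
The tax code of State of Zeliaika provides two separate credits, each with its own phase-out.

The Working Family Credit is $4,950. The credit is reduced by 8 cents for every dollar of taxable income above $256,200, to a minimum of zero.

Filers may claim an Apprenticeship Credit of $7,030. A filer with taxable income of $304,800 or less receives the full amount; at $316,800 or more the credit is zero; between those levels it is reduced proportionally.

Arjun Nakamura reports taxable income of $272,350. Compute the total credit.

$10,688

Working Family Credit: 8% of the $16,150 excess over $256,200 is $1,292; credit = $4,950 − $1,292 = $3,658.
Apprenticeship Credit: $272,350 is at or below the $304,800 threshold, so the full $7,030 applies.
Total: $3,658 + $7,030 = $10,688.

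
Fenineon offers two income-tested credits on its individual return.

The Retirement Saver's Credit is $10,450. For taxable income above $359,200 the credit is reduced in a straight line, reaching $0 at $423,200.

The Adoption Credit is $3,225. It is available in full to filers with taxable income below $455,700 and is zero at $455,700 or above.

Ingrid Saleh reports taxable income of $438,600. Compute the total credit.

$3,225

Retirement Saver's Credit: $438,600 is at or above $423,200, so the credit is $0.
Adoption Credit: $438,600 is below the $455,700 cutoff, so the full $3,225 applies.
Total: $0 + $3,225 = $3,225.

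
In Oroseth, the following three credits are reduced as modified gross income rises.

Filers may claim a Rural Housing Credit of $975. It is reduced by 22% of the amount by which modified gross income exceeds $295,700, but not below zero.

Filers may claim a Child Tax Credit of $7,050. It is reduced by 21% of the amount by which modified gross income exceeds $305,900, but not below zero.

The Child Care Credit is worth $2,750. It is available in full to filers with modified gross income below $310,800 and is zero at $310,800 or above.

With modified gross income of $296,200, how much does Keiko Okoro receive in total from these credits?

Rural Housing Credit: 22% of the $500 excess over $295,700 is $110; credit = $975 − $110 = $865.
Child Tax Credit: $296,200 is at or below the $305,900 threshold, so the full $7,050 applies.
Child Care Credit: $296,200 is below the $310,800 cutoff, so the full $2,750 applies.
Total: $865 + $7,050 + $2,750 = $10,665.

$10,665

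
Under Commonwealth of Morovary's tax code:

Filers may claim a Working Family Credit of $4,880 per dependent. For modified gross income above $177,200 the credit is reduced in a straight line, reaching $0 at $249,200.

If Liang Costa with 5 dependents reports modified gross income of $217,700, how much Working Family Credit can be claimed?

Working Family Credit: base = 5 × $4,880 = $24,400. $217,700 is $40,500 into a $72,000 phase-out range, leaving 31,500/72,000 of the credit: $24,400 × 31,500/72,000 = $10,675.

$10,675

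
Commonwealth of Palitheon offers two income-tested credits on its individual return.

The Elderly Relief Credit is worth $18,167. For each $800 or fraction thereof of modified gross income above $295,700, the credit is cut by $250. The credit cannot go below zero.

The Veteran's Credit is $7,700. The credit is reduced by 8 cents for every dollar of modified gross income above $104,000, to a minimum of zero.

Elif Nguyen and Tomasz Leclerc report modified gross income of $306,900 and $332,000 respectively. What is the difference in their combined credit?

$8,000

Elif ($306,900): Elderly Relief Credit: income exceeds $295,700 by $11,200, which is 14 full-or-partial $800 increments; reduction = 14 × $250 = $3,500, leaving $14,667. Veteran's Credit: 8% of the $202,900 excess over $104,000 is $16,232 ≥ base, so the credit is $0. total $14,667 + $0 = $14,667
Tomasz ($332,000): Elderly Relief Credit: income exceeds $295,700 by $36,300, which is 46 full-or-partial $800 increments; reduction = 46 × $250 = $11,500, leaving $6,667. Veteran's Credit: 8% of the $228,000 excess over $104,000 is $18,240 ≥ base, so the credit is $0. total $6,667 + $0 = $6,667
Difference: |$14,667 − $6,667| = $8,000.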